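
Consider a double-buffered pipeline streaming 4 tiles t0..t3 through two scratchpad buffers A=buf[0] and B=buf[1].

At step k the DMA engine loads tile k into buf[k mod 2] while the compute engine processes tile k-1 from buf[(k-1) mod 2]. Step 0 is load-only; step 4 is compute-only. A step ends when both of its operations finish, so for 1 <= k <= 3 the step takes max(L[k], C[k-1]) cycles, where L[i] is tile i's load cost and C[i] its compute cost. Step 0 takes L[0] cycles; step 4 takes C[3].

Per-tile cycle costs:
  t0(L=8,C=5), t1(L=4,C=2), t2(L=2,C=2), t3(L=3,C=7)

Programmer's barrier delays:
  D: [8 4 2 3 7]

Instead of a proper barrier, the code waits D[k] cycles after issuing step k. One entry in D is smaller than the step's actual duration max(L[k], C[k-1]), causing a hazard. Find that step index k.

hazard at step 1

[0] required=L[0]=8=8 vs D=8 ok
[1] required=max(L[1]=4,C[0]=5)=5 vs D=4 SHORT
[2] required=max(L[2]=2,C[1]=2)=2 vs D=2 ok
[3] required=max(L[3]=3,C[2]=2)=3 vs D=3 ok
[4] required=C[3]=7=7 vs D=7 ok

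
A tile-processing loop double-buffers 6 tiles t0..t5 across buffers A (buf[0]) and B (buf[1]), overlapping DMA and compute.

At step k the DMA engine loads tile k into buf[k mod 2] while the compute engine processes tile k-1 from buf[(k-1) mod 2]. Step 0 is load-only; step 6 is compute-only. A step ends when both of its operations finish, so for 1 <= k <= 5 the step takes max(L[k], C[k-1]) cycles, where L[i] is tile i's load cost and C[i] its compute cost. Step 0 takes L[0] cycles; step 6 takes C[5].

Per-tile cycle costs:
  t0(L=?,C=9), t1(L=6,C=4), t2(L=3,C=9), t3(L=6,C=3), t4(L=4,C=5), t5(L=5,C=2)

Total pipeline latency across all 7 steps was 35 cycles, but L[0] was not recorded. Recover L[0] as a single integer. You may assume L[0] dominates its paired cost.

step 0: dur = L[0]=? = L[0]  (unknown; binding)
step 1: dur = max(L[1]=6, C[0]=9) = 9
step 2: dur = max(L[2]=3, C[1]=4) = 4
step 3: dur = max(L[3]=6, C[2]=9) = 9
step 4: dur = max(L[4]=4, C[3]=3) = 4
step 5: dur = max(L[5]=5, C[4]=5) = 5
step 6: dur = C[5]=2 = 2
sum of known step durations = 33
dur[0] = total - known = 35 - 33 = 2
L[0] is the binding max in step 0, so L[0] = dur[0] = 2

L[0] = 2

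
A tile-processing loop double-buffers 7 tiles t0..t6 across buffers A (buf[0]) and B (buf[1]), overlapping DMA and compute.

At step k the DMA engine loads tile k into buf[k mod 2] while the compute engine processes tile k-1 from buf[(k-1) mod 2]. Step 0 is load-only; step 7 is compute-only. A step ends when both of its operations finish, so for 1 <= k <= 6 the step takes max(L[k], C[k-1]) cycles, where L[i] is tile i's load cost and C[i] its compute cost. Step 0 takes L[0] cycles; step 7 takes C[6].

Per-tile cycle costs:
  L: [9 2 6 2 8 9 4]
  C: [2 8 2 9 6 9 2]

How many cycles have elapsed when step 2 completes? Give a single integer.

  0. 9=9c; end=9; A:t0 B:-
  1. max(2,2)=2c; end=11; A:t0 B:t1
  2. max(6,8)=8c; end=19; A:t2 B:t1
  3. max(2,2)=2c; end=21; A:t2 B:t3
  4. max(8,9)=9c; end=30; A:t4 B:t3
  5. max(9,6)=9c; end=39; A:t4 B:t5
  6. max(4,9)=9c; end=48; A:t6 B:t5
  7. 2=2c; end=50; A:t6 B:t5

end_cycle[2] = 19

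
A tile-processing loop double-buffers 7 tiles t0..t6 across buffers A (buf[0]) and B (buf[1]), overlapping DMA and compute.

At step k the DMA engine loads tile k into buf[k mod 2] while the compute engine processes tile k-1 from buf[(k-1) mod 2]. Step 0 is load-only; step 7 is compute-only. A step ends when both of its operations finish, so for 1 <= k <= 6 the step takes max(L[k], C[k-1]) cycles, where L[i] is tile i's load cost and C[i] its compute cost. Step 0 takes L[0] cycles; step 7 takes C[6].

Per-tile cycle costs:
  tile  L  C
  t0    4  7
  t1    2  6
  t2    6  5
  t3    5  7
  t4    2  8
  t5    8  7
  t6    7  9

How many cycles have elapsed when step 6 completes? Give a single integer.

k=0 load=t0/4c comp=- wait=4 total=4
k=1 load=t1/2c comp=t0/7c wait=7 total=11
k=2 load=t2/6c comp=t1/6c wait=6 total=17
k=3 load=t3/5c comp=t2/5c wait=5 total=22
k=4 load=t4/2c comp=t3/7c wait=7 total=29
k=5 load=t5/8c comp=t4/8c wait=8 total=37
k=6 load=t6/7c comp=t5/7c wait=7 total=44
k=7 load=- comp=t6/9c wait=9 total=53

end_cycle[6] = 44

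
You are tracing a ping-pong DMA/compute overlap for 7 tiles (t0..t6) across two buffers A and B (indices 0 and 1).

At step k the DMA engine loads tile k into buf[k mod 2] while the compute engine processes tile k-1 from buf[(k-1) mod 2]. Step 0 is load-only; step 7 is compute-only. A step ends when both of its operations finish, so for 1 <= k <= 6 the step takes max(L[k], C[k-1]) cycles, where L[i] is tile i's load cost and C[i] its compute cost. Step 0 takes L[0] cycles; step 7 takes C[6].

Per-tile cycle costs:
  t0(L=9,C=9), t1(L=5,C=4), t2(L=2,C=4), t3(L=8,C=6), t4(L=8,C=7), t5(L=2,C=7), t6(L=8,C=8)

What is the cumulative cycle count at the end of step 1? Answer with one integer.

end_cycle[1] = 18

[0] DMA t0→A (9c) ∥ CU idle ⇒ 9c, clock 9
[1] DMA t1→B (5c) ∥ CU A:t0 (9c) ⇒ 9c, clock 18
[2] DMA t2→A (2c) ∥ CU B:t1 (4c) ⇒ 4c, clock 22
[3] DMA t3→B (8c) ∥ CU A:t2 (4c) ⇒ 8c, clock 30
[4] DMA t4→A (8c) ∥ CU B:t3 (6c) ⇒ 8c, clock 38
[5] DMA t5→B (2c) ∥ CU A:t4 (7c) ⇒ 7c, clock 45
[6] DMA t6→A (8c) ∥ CU B:t5 (7c) ⇒ 8c, clock 53
[7] DMA idle ∥ CU A:t6 (8c) ⇒ 8c, clock 61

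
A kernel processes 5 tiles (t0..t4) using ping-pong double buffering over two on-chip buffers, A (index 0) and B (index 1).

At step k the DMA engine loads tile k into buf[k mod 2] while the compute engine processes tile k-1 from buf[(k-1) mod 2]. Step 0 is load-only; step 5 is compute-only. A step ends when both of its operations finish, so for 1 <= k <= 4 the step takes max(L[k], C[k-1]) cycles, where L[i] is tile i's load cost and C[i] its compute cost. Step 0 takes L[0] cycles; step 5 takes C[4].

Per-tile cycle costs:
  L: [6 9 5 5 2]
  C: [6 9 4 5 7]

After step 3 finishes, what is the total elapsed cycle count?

end_cycle[3] = 29

k=0 load=t0/6c comp=- wait=6 total=6
k=1 load=t1/9c comp=t0/6c wait=9 total=15
k=2 load=t2/5c comp=t1/9c wait=9 total=24
k=3 load=t3/5c comp=t2/4c wait=5 total=29
k=4 load=t4/2c comp=t3/5c wait=5 total=34
k=5 load=- comp=t4/7c wait=7 total=41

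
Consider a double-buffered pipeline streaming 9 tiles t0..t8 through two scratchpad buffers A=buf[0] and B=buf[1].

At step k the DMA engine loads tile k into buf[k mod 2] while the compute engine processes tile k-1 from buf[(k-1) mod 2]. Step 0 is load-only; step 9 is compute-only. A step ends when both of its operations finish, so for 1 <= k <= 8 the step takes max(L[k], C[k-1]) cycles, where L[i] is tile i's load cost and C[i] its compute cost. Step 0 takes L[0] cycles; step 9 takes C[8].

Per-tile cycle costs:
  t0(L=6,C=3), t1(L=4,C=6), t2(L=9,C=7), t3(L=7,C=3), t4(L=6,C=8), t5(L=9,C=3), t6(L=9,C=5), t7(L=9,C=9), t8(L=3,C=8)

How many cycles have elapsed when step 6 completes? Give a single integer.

k=0 load=t0/6c comp=- wait=6 total=6
k=1 load=t1/4c comp=t0/3c wait=4 total=10
k=2 load=t2/9c comp=t1/6c wait=9 total=19
k=3 load=t3/7c comp=t2/7c wait=7 total=26
k=4 load=t4/6c comp=t3/3c wait=6 total=32
k=5 load=t5/9c comp=t4/8c wait=9 total=41
k=6 load=t6/9c comp=t5/3c wait=9 total=50
k=7 load=t7/9c comp=t6/5c wait=9 total=59
k=8 load=t8/3c comp=t7/9c wait=9 total=68
k=9 load=- comp=t8/8c wait=8 total=76

end_cycle[6] = 50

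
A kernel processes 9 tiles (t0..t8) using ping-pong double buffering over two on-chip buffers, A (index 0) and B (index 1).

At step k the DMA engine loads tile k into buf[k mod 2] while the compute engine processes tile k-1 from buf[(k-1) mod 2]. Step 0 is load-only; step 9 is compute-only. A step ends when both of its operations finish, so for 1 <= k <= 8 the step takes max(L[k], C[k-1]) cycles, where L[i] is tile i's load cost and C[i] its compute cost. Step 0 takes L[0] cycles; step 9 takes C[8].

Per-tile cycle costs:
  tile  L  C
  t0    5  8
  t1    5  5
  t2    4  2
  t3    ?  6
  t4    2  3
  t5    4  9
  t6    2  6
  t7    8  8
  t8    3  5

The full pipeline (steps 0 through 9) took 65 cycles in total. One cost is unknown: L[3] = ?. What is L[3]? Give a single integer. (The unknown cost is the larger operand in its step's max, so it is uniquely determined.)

L[3] = 7

step 0 → dur = L[0]=5 = 5
step 1 → dur = max(L[1]=5, C[0]=8) = 8
step 2 → dur = max(L[2]=4, C[1]=5) = 5
step 3 → dur = max(L[3]=?, C[2]=2) = L[3]  (unknown; binding)
step 4 → dur = max(L[4]=2, C[3]=6) = 6
step 5 → dur = max(L[5]=4, C[4]=3) = 4
step 6 → dur = max(L[6]=2, C[5]=9) = 9
step 7 → dur = max(L[7]=8, C[6]=6) = 8
step 8 → dur = max(L[8]=3, C[7]=8) = 8
step 9 → dur = C[8]=5 = 5
sum of known step durations = 58
dur[3] = total - known = 65 - 58 = 7
L[3] is the binding max in step 3, so L[3] = dur[3] = 7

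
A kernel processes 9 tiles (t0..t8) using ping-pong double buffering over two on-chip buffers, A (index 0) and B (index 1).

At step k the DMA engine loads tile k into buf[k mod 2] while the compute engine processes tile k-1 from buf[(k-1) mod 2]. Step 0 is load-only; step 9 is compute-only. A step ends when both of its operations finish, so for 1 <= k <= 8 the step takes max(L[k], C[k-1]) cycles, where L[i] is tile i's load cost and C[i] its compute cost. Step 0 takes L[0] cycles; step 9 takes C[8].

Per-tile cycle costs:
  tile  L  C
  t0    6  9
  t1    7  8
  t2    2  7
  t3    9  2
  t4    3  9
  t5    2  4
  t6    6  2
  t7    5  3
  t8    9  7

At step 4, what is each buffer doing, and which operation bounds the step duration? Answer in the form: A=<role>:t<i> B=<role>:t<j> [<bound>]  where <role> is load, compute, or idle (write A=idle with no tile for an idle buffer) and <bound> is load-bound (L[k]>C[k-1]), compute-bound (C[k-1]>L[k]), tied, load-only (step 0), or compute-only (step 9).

step 4: A=load:t4 B=compute:t3 [load-bound]

  0. 6=6c; end=6; A:t0 B:-
  1. max(7,9)=9c; end=15; A:t0 B:t1
  2. max(2,8)=8c; end=23; A:t2 B:t1
  3. max(9,7)=9c; end=32; A:t2 B:t3
  4. max(3,2)=3c; end=35; A:t4 B:t3
  5. max(2,9)=9c; end=44; A:t4 B:t5
  6. max(6,4)=6c; end=50; A:t6 B:t5
  7. max(5,2)=5c; end=55; A:t6 B:t7
  8. max(9,3)=9c; end=64; A:t8 B:t7
  9. 7=7c; end=71; A:t8 B:t7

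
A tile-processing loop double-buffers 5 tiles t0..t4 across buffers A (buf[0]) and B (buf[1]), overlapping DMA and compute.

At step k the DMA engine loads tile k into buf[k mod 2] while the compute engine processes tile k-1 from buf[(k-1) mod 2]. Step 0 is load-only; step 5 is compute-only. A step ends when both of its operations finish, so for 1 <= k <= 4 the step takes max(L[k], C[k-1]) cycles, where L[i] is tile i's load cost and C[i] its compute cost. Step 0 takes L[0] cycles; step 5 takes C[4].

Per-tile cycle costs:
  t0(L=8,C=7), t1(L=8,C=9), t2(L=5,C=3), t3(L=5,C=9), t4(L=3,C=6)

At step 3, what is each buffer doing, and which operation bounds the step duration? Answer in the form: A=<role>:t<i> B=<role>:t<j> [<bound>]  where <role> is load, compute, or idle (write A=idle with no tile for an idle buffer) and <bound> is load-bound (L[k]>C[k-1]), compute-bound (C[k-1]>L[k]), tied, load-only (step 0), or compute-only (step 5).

step 3: A=compute:t2 B=load:t3 [load-bound]

[0] DMA t0→A (8c) ∥ CU idle ⇒ 8c, clock 8
[1] DMA t1→B (8c) ∥ CU A:t0 (7c) ⇒ 8c, clock 16
[2] DMA t2→A (5c) ∥ CU B:t1 (9c) ⇒ 9c, clock 25
[3] DMA t3→B (5c) ∥ CU A:t2 (3c) ⇒ 5c, clock 30
[4] DMA t4→A (3c) ∥ CU B:t3 (9c) ⇒ 9c, clock 39
[5] DMA idle ∥ CU A:t4 (6c) ⇒ 6c, clock 45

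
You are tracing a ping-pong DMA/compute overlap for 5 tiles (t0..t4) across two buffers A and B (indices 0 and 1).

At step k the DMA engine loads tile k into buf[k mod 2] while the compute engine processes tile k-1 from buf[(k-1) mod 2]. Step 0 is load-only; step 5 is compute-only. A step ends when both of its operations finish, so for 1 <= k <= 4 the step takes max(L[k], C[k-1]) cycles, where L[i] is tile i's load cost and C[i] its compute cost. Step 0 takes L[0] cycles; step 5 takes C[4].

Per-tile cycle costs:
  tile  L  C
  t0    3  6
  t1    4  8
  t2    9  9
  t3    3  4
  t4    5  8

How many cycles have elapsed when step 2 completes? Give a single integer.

end_cycle[2] = 18

[0] DMA t0→A (3c) ∥ CU idle ⇒ 3c, clock 3
[1] DMA t1→B (4c) ∥ CU A:t0 (6c) ⇒ 6c, clock 9
[2] DMA t2→A (9c) ∥ CU B:t1 (8c) ⇒ 9c, clock 18
[3] DMA t3→B (3c) ∥ CU A:t2 (9c) ⇒ 9c, clock 27
[4] DMA t4→A (5c) ∥ CU B:t3 (4c) ⇒ 5c, clock 32
[5] DMA idle ∥ CU A:t4 (8c) ⇒ 8c, clock 40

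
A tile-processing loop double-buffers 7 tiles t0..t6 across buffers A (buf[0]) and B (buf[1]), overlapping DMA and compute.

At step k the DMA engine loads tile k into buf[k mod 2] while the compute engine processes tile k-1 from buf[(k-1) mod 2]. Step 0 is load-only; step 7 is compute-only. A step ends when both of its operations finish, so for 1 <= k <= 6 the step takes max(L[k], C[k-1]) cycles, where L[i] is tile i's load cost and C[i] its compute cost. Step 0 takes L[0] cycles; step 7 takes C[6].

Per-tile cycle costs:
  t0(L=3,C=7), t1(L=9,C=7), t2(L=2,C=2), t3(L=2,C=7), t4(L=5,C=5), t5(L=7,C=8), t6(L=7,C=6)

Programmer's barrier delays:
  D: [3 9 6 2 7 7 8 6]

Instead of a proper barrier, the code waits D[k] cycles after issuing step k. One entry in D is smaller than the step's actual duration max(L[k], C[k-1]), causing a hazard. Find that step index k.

hazard at step 2

step 0: need L[0]=3 = 3; D[0]=3 ok
step 1: need max(L[1]=9,C[0]=7) = 9; D[1]=9 ok
step 2: need max(L[2]=2,C[1]=7) = 7; D[2]=6 SHORT
step 3: need max(L[3]=2,C[2]=2) = 2; D[3]=2 ok
step 4: need max(L[4]=5,C[3]=7) = 7; D[4]=7 ok
step 5: need max(L[5]=7,C[4]=5) = 7; D[5]=7 ok
step 6: need max(L[6]=7,C[5]=8) = 8; D[6]=8 ok
step 7: need C[6]=6 = 6; D[7]=6 ok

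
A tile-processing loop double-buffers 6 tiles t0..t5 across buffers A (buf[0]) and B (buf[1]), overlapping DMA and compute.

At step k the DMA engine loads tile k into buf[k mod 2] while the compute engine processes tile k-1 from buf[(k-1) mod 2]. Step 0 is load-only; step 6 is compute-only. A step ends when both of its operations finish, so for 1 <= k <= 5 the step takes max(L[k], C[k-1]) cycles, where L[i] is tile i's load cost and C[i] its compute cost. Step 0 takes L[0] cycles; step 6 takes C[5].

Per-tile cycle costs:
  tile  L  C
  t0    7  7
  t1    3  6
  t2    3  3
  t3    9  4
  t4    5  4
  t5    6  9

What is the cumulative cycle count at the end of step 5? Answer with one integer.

k=0 load=t0/7c comp=- wait=7 total=7
k=1 load=t1/3c comp=t0/7c wait=7 total=14
k=2 load=t2/3c comp=t1/6c wait=6 total=20
k=3 load=t3/9c comp=t2/3c wait=9 total=29
k=4 load=t4/5c comp=t3/4c wait=5 total=34
k=5 load=t5/6c comp=t4/4c wait=6 total=40
k=6 load=- comp=t5/9c wait=9 total=49

end_cycle[5] = 40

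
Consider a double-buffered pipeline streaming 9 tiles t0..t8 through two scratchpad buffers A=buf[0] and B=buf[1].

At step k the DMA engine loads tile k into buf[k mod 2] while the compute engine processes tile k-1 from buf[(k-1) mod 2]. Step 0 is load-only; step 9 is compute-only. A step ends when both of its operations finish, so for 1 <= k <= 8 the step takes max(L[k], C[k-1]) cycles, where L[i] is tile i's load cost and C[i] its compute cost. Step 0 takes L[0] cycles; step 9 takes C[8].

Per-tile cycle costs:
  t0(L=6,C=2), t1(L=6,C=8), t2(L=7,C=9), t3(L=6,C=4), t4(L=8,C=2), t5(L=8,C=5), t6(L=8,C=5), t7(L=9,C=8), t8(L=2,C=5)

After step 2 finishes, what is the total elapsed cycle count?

[0] DMA t0→A (6c) ∥ CU idle ⇒ 6c, clock 6
[1] DMA t1→B (6c) ∥ CU A:t0 (2c) ⇒ 6c, clock 12
[2] DMA t2→A (7c) ∥ CU B:t1 (8c) ⇒ 8c, clock 20
[3] DMA t3→B (6c) ∥ CU A:t2 (9c) ⇒ 9c, clock 29
[4] DMA t4→A (8c) ∥ CU B:t3 (4c) ⇒ 8c, clock 37
[5] DMA t5→B (8c) ∥ CU A:t4 (2c) ⇒ 8c, clock 45
[6] DMA t6→A (8c) ∥ CU B:t5 (5c) ⇒ 8c, clock 53
[7] DMA t7→B (9c) ∥ CU A:t6 (5c) ⇒ 9c, clock 62
[8] DMA t8→A (2c) ∥ CU B:t7 (8c) ⇒ 8c, clock 70
[9] DMA idle ∥ CU A:t8 (5c) ⇒ 5c, clock 75

end_cycle[2] = 20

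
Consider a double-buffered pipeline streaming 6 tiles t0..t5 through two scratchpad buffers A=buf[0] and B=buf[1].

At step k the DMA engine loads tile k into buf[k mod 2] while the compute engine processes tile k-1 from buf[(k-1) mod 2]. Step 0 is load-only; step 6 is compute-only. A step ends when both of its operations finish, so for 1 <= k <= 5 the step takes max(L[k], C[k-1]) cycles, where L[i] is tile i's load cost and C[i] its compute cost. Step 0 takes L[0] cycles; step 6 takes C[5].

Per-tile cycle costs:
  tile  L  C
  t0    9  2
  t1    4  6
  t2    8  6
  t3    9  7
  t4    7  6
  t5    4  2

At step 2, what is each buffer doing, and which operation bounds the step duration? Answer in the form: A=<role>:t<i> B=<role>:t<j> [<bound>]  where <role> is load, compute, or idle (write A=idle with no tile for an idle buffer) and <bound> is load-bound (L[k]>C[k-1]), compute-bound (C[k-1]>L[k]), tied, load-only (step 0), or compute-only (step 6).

  0. 9=9c; end=9; A:t0 B:-
  1. max(4,2)=4c; end=13; A:t0 B:t1
  2. max(8,6)=8c; end=21; A:t2 B:t1
  3. max(9,6)=9c; end=30; A:t2 B:t3
  4. max(7,7)=7c; end=37; A:t4 B:t3
  5. max(4,6)=6c; end=43; A:t4 B:t5
  6. 2=2c; end=45; A:t4 B:t5

step 2: A=load:t2 B=compute:t1 [load-bound]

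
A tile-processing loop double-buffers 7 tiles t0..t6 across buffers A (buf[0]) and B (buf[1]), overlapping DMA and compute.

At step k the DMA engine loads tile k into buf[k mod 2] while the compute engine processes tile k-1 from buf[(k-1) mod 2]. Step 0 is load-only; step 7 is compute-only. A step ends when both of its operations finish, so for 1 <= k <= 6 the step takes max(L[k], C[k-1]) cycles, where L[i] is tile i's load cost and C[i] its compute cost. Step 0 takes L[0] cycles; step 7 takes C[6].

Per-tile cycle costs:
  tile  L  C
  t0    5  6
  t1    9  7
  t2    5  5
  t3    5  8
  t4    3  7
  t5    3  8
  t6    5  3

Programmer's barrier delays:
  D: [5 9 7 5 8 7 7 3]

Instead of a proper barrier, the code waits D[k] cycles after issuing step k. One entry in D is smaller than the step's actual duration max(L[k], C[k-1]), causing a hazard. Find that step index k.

step 0: need L[0]=5 = 5; D[0]=5 ok
step 1: need max(L[1]=9,C[0]=6) = 9; D[1]=9 ok
step 2: need max(L[2]=5,C[1]=7) = 7; D[2]=7 ok
step 3: need max(L[3]=5,C[2]=5) = 5; D[3]=5 ok
step 4: need max(L[4]=3,C[3]=8) = 8; D[4]=8 ok
step 5: need max(L[5]=3,C[4]=7) = 7; D[5]=7 ok
step 6: need max(L[6]=5,C[5]=8) = 8; D[6]=7 SHORT
step 7: need C[6]=3 = 3; D[7]=3 ok

hazard at step 6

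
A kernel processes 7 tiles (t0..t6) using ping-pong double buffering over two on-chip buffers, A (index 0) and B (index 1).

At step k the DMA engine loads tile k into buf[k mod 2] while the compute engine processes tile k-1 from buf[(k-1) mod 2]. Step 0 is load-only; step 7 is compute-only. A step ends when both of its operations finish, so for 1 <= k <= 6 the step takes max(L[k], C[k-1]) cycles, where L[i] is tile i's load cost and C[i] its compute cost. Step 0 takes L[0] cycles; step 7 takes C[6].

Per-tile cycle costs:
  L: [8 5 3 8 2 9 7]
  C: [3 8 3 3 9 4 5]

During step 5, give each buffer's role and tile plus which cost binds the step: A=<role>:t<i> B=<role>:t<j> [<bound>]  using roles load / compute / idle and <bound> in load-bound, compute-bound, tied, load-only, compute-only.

k=0 load=t0/8c comp=- wait=8 total=8
k=1 load=t1/5c comp=t0/3c wait=5 total=13
k=2 load=t2/3c comp=t1/8c wait=8 total=21
k=3 load=t3/8c comp=t2/3c wait=8 total=29
k=4 load=t4/2c comp=t3/3c wait=3 total=32
k=5 load=t5/9c comp=t4/9c wait=9 total=41
k=6 load=t6/7c comp=t5/4c wait=7 total=48
k=7 load=- comp=t6/5c wait=5 total=53

step 5: A=compute:t4 B=load:t5 [tied]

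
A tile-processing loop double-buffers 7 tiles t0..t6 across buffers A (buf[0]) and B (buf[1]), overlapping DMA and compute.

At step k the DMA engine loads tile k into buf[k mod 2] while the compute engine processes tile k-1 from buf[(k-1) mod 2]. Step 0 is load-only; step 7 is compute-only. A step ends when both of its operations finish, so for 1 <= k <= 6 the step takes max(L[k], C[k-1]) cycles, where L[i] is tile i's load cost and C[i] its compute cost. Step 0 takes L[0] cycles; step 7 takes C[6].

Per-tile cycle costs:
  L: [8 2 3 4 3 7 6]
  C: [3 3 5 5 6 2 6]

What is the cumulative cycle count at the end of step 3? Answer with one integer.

k=0 load=t0/8c comp=- wait=8 total=8
k=1 load=t1/2c comp=t0/3c wait=3 total=11
k=2 load=t2/3c comp=t1/3c wait=3 total=14
k=3 load=t3/4c comp=t2/5c wait=5 total=19
k=4 load=t4/3c comp=t3/5c wait=5 total=24
k=5 load=t5/7c comp=t4/6c wait=7 total=31
k=6 load=t6/6c comp=t5/2c wait=6 total=37
k=7 load=- comp=t6/6c wait=6 total=43

end_cycle[3] = 19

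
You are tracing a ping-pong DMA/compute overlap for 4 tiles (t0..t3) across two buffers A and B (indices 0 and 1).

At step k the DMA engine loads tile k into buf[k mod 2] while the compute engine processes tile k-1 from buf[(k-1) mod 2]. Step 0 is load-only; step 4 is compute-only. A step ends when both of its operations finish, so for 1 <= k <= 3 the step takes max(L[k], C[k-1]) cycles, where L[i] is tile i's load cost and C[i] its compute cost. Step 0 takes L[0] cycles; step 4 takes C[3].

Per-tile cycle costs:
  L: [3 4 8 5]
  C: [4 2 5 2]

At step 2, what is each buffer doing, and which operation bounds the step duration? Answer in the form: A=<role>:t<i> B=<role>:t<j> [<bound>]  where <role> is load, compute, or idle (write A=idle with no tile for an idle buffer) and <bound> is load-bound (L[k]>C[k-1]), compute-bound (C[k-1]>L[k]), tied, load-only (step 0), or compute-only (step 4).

step 2: A=load:t2 B=compute:t1 [load-bound]

step 0: L[0]=3 → dur=3, Σ=3 | A=load:t0 B=idle [load-only]
step 1: L[1]=4 C[0]=4 → dur=4, Σ=7 | A=compute:t0 B=load:t1 [tied]
step 2: L[2]=8 C[1]=2 → dur=8, Σ=15 | A=load:t2 B=compute:t1 [load-bound]
step 3: L[3]=5 C[2]=5 → dur=5, Σ=20 | A=compute:t2 B=load:t3 [tied]
step 4: C[3]=2 → dur=2, Σ=22 | A=idle B=compute:t3 [compute-only]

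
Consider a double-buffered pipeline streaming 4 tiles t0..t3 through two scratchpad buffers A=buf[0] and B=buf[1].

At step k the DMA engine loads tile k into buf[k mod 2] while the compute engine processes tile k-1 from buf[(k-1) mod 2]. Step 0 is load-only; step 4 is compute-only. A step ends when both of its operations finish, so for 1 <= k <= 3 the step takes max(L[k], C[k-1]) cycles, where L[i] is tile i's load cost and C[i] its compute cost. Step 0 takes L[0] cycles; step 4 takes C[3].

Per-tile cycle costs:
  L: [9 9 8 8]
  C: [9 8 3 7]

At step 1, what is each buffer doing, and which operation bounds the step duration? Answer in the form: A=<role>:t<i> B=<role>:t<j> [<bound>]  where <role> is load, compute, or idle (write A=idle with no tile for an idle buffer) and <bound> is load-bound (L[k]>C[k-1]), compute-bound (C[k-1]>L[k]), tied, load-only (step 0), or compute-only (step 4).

step 1: A=compute:t0 B=load:t1 [tied]

  0. 9=9c; end=9; A:t0 B:-
  1. max(9,9)=9c; end=18; A:t0 B:t1
  2. max(8,8)=8c; end=26; A:t2 B:t1
  3. max(8,3)=8c; end=34; A:t2 B:t3
  4. 7=7c; end=41; A:t2 B:t3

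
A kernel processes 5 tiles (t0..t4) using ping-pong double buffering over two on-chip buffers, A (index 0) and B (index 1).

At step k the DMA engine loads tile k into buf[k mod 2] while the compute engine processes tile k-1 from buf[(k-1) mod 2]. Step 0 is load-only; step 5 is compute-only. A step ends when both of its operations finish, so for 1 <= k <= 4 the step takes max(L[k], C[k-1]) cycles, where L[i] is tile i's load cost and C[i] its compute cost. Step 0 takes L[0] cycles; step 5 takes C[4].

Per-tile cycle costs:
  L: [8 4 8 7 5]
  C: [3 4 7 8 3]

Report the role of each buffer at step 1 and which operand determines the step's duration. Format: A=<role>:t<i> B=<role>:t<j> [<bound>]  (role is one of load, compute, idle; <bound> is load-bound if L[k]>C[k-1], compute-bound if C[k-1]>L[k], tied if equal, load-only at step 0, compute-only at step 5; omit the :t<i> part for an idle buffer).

step 1: A=compute:t0 B=load:t1 [load-bound]

[0] DMA t0→A (8c) ∥ CU idle ⇒ 8c, clock 8
[1] DMA t1→B (4c) ∥ CU A:t0 (3c) ⇒ 4c, clock 12
[2] DMA t2→A (8c) ∥ CU B:t1 (4c) ⇒ 8c, clock 20
[3] DMA t3→B (7c) ∥ CU A:t2 (7c) ⇒ 7c, clock 27
[4] DMA t4→A (5c) ∥ CU B:t3 (8c) ⇒ 8c, clock 35
[5] DMA idle ∥ CU A:t4 (3c) ⇒ 3c, clock 38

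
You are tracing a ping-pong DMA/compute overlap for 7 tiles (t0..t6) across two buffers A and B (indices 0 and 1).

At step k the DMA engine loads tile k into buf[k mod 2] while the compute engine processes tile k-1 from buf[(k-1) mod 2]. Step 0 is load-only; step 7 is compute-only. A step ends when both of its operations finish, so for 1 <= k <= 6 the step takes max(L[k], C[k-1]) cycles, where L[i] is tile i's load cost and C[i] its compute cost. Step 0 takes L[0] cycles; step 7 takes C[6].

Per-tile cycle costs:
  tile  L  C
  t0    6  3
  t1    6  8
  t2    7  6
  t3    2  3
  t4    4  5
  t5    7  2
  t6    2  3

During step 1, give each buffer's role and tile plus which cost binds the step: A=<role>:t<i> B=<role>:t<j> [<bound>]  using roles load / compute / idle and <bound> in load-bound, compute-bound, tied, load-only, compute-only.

step 1: A=compute:t0 B=load:t1 [load-bound]

step 0: L[0]=6 → dur=6, Σ=6 | A=load:t0 B=idle [load-only]
step 1: L[1]=6 C[0]=3 → dur=6, Σ=12 | A=compute:t0 B=load:t1 [load-bound]
step 2: L[2]=7 C[1]=8 → dur=8, Σ=20 | A=load:t2 B=compute:t1 [compute-bound]
step 3: L[3]=2 C[2]=6 → dur=6, Σ=26 | A=compute:t2 B=load:t3 [compute-bound]
step 4: L[4]=4 C[3]=3 → dur=4, Σ=30 | A=load:t4 B=compute:t3 [load-bound]
step 5: L[5]=7 C[4]=5 → dur=7, Σ=37 | A=compute:t4 B=load:t5 [load-bound]
step 6: L[6]=2 C[5]=2 → dur=2, Σ=39 | A=load:t6 B=compute:t5 [tied]
step 7: C[6]=3 → dur=3, Σ=42 | A=compute:t6 B=idle [compute-only]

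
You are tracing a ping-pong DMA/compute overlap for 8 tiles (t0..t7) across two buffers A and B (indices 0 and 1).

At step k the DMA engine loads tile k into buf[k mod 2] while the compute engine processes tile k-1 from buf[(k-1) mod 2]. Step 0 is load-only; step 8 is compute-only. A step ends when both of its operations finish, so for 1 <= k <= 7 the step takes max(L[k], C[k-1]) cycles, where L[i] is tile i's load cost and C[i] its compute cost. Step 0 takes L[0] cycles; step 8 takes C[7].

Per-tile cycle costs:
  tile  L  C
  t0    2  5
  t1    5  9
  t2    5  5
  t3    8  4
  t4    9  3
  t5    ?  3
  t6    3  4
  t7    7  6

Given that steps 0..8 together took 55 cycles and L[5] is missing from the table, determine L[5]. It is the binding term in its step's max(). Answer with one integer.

step 0 → dur = L[0]=2 = 2
step 1 → dur = max(L[1]=5, C[0]=5) = 5
step 2 → dur = max(L[2]=5, C[1]=9) = 9
step 3 → dur = max(L[3]=8, C[2]=5) = 8
step 4 → dur = max(L[4]=9, C[3]=4) = 9
step 5 → dur = max(L[5]=?, C[4]=3) = L[5]  (unknown; binding)
step 6 → dur = max(L[6]=3, C[5]=3) = 3
step 7 → dur = max(L[7]=7, C[6]=4) = 7
step 8 → dur = C[7]=6 = 6
sum of known step durations = 49
dur[5] = total - known = 55 - 49 = 6
L[5] is the binding max in step 5, so L[5] = dur[5] = 6

L[5] = 6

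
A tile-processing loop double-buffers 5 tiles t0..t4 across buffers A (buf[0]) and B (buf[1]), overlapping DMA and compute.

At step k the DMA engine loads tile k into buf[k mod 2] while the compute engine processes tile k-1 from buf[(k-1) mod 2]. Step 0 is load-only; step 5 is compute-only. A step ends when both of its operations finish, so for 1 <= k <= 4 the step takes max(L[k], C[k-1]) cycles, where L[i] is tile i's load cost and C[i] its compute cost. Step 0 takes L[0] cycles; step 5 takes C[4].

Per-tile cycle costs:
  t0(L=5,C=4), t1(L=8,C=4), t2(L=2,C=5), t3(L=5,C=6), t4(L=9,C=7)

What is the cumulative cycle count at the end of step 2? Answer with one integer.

end_cycle[2] = 17

k=0 load=t0/5c comp=- wait=5 total=5
k=1 load=t1/8c comp=t0/4c wait=8 total=13
k=2 load=t2/2c comp=t1/4c wait=4 total=17
k=3 load=t3/5c comp=t2/5c wait=5 total=22
k=4 load=t4/9c comp=t3/6c wait=9 total=31
k=5 load=- comp=t4/7c wait=7 total=38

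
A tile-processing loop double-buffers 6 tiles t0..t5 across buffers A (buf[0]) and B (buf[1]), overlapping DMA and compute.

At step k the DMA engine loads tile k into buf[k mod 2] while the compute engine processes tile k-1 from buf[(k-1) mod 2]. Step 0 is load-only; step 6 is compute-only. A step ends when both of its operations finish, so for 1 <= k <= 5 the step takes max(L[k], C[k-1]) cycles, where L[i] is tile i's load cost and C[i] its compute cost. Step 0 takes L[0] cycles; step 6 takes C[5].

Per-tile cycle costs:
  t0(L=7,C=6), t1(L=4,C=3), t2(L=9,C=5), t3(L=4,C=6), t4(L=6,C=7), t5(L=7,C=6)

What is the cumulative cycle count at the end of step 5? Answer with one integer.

step 0: L[0]=7 → dur=7, Σ=7 | A=load:t0 B=idle [load-only]
step 1: L[1]=4 C[0]=6 → dur=6, Σ=13 | A=compute:t0 B=load:t1 [compute-bound]
step 2: L[2]=9 C[1]=3 → dur=9, Σ=22 | A=load:t2 B=compute:t1 [load-bound]
step 3: L[3]=4 C[2]=5 → dur=5, Σ=27 | A=compute:t2 B=load:t3 [compute-bound]
step 4: L[4]=6 C[3]=6 → dur=6, Σ=33 | A=load:t4 B=compute:t3 [tied]
step 5: L[5]=7 C[4]=7 → dur=7, Σ=40 | A=compute:t4 B=load:t5 [tied]
step 6: C[5]=6 → dur=6, Σ=46 | A=idle B=compute:t5 [compute-only]

end_cycle[5] = 40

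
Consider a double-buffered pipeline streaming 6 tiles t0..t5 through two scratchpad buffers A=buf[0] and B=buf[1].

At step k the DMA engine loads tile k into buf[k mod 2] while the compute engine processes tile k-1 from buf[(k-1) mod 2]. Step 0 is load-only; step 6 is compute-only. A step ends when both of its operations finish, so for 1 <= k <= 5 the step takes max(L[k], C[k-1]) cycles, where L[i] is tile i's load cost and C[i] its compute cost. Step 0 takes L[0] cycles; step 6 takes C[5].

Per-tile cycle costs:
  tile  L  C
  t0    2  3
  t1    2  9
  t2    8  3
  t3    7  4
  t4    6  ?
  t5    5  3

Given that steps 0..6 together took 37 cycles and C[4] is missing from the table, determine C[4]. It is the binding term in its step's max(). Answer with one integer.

C[4] = 7

step 0 = dur = L[0]=2 = 2
step 1 = dur = max(L[1]=2, C[0]=3) = 3
step 2 = dur = max(L[2]=8, C[1]=9) = 9
step 3 = dur = max(L[3]=7, C[2]=3) = 7
step 4 = dur = max(L[4]=6, C[3]=4) = 6
step 5 = dur = max(L[5]=5, C[4]=?) = C[4]  (unknown; binding)
step 6 = dur = C[5]=3 = 3
sum of known step durations = 30
dur[5] = total - known = 37 - 30 = 7
C[4] is the binding max in step 5, so C[4] = dur[5] = 7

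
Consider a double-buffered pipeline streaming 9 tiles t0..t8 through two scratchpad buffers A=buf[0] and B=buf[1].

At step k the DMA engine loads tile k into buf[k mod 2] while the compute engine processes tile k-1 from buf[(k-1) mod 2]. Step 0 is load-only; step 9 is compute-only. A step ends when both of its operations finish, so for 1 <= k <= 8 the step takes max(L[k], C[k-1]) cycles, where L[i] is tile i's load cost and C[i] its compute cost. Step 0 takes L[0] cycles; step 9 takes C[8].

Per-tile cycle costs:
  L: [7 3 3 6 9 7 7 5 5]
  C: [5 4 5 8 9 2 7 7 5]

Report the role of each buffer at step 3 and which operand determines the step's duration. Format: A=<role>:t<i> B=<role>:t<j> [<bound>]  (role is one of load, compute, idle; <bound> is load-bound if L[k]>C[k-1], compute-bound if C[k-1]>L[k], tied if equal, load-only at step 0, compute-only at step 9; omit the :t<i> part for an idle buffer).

[0] DMA t0→A (7c) ∥ CU idle ⇒ 7c, clock 7
[1] DMA t1→B (3c) ∥ CU A:t0 (5c) ⇒ 5c, clock 12
[2] DMA t2→A (3c) ∥ CU B:t1 (4c) ⇒ 4c, clock 16
[3] DMA t3→B (6c) ∥ CU A:t2 (5c) ⇒ 6c, clock 22
[4] DMA t4→A (9c) ∥ CU B:t3 (8c) ⇒ 9c, clock 31
[5] DMA t5→B (7c) ∥ CU A:t4 (9c) ⇒ 9c, clock 40
[6] DMA t6→A (7c) ∥ CU B:t5 (2c) ⇒ 7c, clock 47
[7] DMA t7→B (5c) ∥ CU A:t6 (7c) ⇒ 7c, clock 54
[8] DMA t8→A (5c) ∥ CU B:t7 (7c) ⇒ 7c, clock 61
[9] DMA idle ∥ CU A:t8 (5c) ⇒ 5c, clock 66

step 3: A=compute:t2 B=load:t3 [load-bound]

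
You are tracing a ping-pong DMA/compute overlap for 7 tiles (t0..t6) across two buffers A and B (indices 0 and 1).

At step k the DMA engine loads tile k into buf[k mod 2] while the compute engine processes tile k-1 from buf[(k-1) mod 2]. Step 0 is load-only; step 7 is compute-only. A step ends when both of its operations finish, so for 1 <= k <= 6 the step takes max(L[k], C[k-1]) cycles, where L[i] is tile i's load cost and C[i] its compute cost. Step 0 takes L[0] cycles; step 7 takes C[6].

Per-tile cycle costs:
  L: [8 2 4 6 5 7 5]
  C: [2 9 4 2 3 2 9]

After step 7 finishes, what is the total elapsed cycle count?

k=0 load=t0/8c comp=- wait=8 total=8
k=1 load=t1/2c comp=t0/2c wait=2 total=10
k=2 load=t2/4c comp=t1/9c wait=9 total=19
k=3 load=t3/6c comp=t2/4c wait=6 total=25
k=4 load=t4/5c comp=t3/2c wait=5 total=30
k=5 load=t5/7c comp=t4/3c wait=7 total=37
k=6 load=t6/5c comp=t5/2c wait=5 total=42
k=7 load=- comp=t6/9c wait=9 total=51

end_cycle[7] = 51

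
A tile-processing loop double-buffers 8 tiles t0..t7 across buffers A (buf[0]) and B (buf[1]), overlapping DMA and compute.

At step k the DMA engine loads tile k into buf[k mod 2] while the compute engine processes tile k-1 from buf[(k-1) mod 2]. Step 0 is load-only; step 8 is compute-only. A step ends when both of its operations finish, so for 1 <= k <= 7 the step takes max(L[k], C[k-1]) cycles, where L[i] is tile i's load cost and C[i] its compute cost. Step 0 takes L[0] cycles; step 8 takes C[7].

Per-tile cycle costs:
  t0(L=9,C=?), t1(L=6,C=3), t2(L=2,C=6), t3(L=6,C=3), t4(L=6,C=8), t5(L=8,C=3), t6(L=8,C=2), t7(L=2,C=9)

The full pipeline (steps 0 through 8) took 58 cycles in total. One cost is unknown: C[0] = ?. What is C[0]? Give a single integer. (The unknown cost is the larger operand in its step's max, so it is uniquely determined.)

step 0 = dur = L[0]=9 = 9
step 1 = dur = max(L[1]=6, C[0]=?) = C[0]  (unknown; binding)
step 2 = dur = max(L[2]=2, C[1]=3) = 3
step 3 = dur = max(L[3]=6, C[2]=6) = 6
step 4 = dur = max(L[4]=6, C[3]=3) = 6
step 5 = dur = max(L[5]=8, C[4]=8) = 8
step 6 = dur = max(L[6]=8, C[5]=3) = 8
step 7 = dur = max(L[7]=2, C[6]=2) = 2
step 8 = dur = C[7]=9 = 9
sum of known step durations = 51
dur[1] = total - known = 58 - 51 = 7
C[0] is the binding max in step 1, so C[0] = dur[1] = 7

C[0] = 7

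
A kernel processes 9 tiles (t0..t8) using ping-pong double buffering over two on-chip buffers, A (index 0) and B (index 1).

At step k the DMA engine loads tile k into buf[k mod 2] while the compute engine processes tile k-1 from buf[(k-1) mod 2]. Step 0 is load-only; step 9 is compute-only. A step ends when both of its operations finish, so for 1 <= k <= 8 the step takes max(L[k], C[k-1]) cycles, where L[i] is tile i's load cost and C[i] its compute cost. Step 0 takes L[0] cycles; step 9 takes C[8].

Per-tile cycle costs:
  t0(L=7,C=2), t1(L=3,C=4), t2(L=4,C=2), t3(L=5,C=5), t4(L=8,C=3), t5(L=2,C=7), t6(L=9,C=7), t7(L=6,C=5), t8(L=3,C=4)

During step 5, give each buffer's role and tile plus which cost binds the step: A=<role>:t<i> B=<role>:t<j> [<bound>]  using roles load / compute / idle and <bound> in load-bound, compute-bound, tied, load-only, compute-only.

step 5: A=compute:t4 B=load:t5 [compute-bound]

step 0: L[0]=7 → dur=7, Σ=7 | A=load:t0 B=idle [load-only]
step 1: L[1]=3 C[0]=2 → dur=3, Σ=10 | A=compute:t0 B=load:t1 [load-bound]
step 2: L[2]=4 C[1]=4 → dur=4, Σ=14 | A=load:t2 B=compute:t1 [tied]
step 3: L[3]=5 C[2]=2 → dur=5, Σ=19 | A=compute:t2 B=load:t3 [load-bound]
step 4: L[4]=8 C[3]=5 → dur=8, Σ=27 | A=load:t4 B=compute:t3 [load-bound]
step 5: L[5]=2 C[4]=3 → dur=3, Σ=30 | A=compute:t4 B=load:t5 [compute-bound]
step 6: L[6]=9 C[5]=7 → dur=9, Σ=39 | A=load:t6 B=compute:t5 [load-bound]
step 7: L[7]=6 C[6]=7 → dur=7, Σ=46 | A=compute:t6 B=load:t7 [compute-bound]
step 8: L[8]=3 C[7]=5 → dur=5, Σ=51 | A=load:t8 B=compute:t7 [compute-bound]
step 9: C[8]=4 → dur=4, Σ=55 | A=compute:t8 B=idle [compute-only]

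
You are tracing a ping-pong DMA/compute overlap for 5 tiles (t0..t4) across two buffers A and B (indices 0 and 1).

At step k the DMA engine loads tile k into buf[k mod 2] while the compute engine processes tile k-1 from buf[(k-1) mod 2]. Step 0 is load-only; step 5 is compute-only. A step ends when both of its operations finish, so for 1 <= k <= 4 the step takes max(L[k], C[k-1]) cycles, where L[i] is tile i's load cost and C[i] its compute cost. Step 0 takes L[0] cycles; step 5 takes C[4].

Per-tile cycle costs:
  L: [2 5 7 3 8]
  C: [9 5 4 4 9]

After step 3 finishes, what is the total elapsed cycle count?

end_cycle[3] = 22

step 0: L[0]=2 → dur=2, Σ=2 | A=load:t0 B=idle [load-only]
step 1: L[1]=5 C[0]=9 → dur=9, Σ=11 | A=compute:t0 B=load:t1 [compute-bound]
step 2: L[2]=7 C[1]=5 → dur=7, Σ=18 | A=load:t2 B=compute:t1 [load-bound]
step 3: L[3]=3 C[2]=4 → dur=4, Σ=22 | A=compute:t2 B=load:t3 [compute-bound]
step 4: L[4]=8 C[3]=4 → dur=8, Σ=30 | A=load:t4 B=compute:t3 [load-bound]
step 5: C[4]=9 → dur=9, Σ=39 | A=compute:t4 B=idle [compute-only]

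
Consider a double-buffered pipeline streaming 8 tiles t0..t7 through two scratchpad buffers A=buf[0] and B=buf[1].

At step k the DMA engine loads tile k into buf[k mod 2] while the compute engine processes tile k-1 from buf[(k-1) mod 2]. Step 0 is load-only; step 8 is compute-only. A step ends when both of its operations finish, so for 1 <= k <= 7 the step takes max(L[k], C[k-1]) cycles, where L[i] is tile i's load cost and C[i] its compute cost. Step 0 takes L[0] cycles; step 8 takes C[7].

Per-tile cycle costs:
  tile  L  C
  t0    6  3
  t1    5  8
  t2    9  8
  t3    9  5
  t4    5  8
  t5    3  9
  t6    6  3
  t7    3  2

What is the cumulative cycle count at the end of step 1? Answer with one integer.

end_cycle[1] = 11

[0] DMA t0→A (6c) ∥ CU idle ⇒ 6c, clock 6
[1] DMA t1→B (5c) ∥ CU A:t0 (3c) ⇒ 5c, clock 11
[2] DMA t2→A (9c) ∥ CU B:t1 (8c) ⇒ 9c, clock 20
[3] DMA t3→B (9c) ∥ CU A:t2 (8c) ⇒ 9c, clock 29
[4] DMA t4→A (5c) ∥ CU B:t3 (5c) ⇒ 5c, clock 34
[5] DMA t5→B (3c) ∥ CU A:t4 (8c) ⇒ 8c, clock 42
[6] DMA t6→A (6c) ∥ CU B:t5 (9c) ⇒ 9c, clock 51
[7] DMA t7→B (3c) ∥ CU A:t6 (3c) ⇒ 3c, clock 54
[8] DMA idle ∥ CU B:t7 (2c) ⇒ 2c, clock 56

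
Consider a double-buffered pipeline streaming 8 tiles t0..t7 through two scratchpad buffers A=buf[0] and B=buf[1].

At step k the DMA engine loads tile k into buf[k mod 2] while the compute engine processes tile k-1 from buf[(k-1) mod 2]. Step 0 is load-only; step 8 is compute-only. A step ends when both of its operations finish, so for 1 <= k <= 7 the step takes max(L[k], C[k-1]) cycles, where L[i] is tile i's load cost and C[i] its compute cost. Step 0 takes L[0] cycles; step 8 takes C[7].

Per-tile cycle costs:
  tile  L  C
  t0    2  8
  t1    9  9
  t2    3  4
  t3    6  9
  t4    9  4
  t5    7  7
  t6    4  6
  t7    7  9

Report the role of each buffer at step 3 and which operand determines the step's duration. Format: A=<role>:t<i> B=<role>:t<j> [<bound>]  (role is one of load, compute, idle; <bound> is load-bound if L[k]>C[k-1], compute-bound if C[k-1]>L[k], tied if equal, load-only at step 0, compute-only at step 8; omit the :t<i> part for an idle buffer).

step 3: A=compute:t2 B=load:t3 [load-bound]

  0. 2=2c; end=2; A:t0 B:-
  1. max(9,8)=9c; end=11; A:t0 B:t1
  2. max(3,9)=9c; end=20; A:t2 B:t1
  3. max(6,4)=6c; end=26; A:t2 B:t3
  4. max(9,9)=9c; end=35; A:t4 B:t3
  5. max(7,4)=7c; end=42; A:t4 B:t5
  6. max(4,7)=7c; end=49; A:t6 B:t5
  7. max(7,6)=7c; end=56; A:t6 B:t7
  8. 9=9c; end=65; A:t6 B:t7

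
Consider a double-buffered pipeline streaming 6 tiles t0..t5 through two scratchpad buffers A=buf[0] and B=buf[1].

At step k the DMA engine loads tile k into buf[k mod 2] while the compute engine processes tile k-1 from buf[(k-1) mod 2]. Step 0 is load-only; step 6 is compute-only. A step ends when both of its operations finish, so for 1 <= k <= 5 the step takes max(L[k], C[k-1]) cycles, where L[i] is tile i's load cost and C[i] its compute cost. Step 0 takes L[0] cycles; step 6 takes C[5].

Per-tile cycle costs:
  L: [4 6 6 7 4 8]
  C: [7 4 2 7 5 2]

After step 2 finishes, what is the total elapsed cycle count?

[0] DMA t0→A (4c) ∥ CU idle ⇒ 4c, clock 4
[1] DMA t1→B (6c) ∥ CU A:t0 (7c) ⇒ 7c, clock 11
[2] DMA t2→A (6c) ∥ CU B:t1 (4c) ⇒ 6c, clock 17
[3] DMA t3→B (7c) ∥ CU A:t2 (2c) ⇒ 7c, clock 24
[4] DMA t4→A (4c) ∥ CU B:t3 (7c) ⇒ 7c, clock 31
[5] DMA t5→B (8c) ∥ CU A:t4 (5c) ⇒ 8c, clock 39
[6] DMA idle ∥ CU B:t5 (2c) ⇒ 2c, clock 41

end_cycle[2] = 17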